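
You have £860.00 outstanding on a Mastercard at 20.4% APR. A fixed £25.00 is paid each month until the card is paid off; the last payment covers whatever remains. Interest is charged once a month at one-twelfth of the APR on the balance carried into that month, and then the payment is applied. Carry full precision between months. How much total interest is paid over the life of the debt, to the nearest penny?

Monthly rate r = 20.4%/12 = 1.7% = 0.017.
Payoff takes n = ⌈−ln(1 − rB₀/P)/ln(1+r)⌉ = ⌈52.144⌉ = 53 payments; the last is £3.62.
Total paid = 52·£25.00 + £3.62 = £1,303.62.
Total interest = total paid − principal = £1,303.62 − £860.00 = £443.62.

£443.62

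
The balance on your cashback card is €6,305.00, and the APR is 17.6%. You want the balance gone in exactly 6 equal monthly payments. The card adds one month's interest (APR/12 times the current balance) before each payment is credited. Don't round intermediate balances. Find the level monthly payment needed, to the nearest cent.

Monthly rate r = 17.6%/12 = 1.46667% = 0.0146667.
Level-payment amortization: P = B₀·r / (1 − (1+r)^(−n)) = 6305.00·0.0146667 / (1 − 1.01467^(−6)).
Denominator 1 − (1+r)^(−6) = 0.0836536808.
P = 92.4733 / 0.0836536808 ≈ 1105.43.

€1,105.43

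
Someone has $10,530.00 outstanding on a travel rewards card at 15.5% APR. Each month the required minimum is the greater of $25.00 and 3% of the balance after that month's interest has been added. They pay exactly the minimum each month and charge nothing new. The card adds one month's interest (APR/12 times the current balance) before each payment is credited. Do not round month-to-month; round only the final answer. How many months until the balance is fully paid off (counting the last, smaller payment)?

188 months

Monthly rate r = 15.5%/12 = 1.29167% = 0.0129167.
While 3% of the post-interest balance exceeds $25.00, each month B ← (B·(1+r))·(1 − 0.03), i.e. B shrinks by the factor (1+r)·0.97 = 0.98253.
This holds for months 1–145. Entering month 146 the balance is $817.56; 3% of the post-interest balance is now below $25.00, so the flat $25.00 minimum applies from here.
From month 146 a fixed $25.00 at rate r clears $817.56 in 43 more payments. Total: 145 + 43 = 188 months.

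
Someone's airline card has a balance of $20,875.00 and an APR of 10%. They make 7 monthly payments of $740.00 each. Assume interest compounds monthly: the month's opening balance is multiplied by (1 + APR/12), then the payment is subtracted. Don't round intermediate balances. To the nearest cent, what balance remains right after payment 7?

Monthly rate r = 10%/12 = 0.833333% = 0.00833333.
Each month: B ← B·(1+r) − $740.00.
Month 1: interest $173.96; balance after payment $20,308.96.
Month 2: interest $169.24; balance after payment $19,738.20.
Month 3: interest $164.48; balance after payment $19,162.68.
Month 4: interest $159.69; balance after payment $18,582.37.
Month 5: interest $154.85; balance after payment $17,997.23.
Month 6: interest $149.98; balance after payment $17,407.20.
Month 7: interest $145.06; balance after payment $16,812.26.

$16,812.26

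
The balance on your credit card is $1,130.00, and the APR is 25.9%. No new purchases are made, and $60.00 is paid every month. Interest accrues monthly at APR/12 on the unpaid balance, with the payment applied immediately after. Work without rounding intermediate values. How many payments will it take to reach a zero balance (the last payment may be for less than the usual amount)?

Monthly rate r = 25.9%/12 = 2.15833% = 0.0215833.
Recurrence: B ← B·(1+r) − $60.00.
Month 1: interest $24.39; balance after payment $1,094.39.
Month 2: interest $23.62; balance after payment $1,058.01.
Closed form: n = −ln(1 − rB₀/P)/ln(1+r) = −ln(0.59351)/ln(1.02158) ≈ 24.431, so the balance reaches zero during payment 25.

25 months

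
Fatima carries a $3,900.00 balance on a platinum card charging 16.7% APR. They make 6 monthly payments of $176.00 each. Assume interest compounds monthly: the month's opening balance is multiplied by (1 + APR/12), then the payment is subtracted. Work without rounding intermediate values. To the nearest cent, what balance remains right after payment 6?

Monthly rate r = 16.7%/12 = 1.39167% = 0.0139167.
Each month: B ← B·(1+r) − $176.00.
Month 1: interest $54.27; balance after payment $3,778.28.
Month 2: interest $52.58; balance after payment $3,654.86.
Month 3: interest $50.86; balance after payment $3,529.72.
Month 4: interest $49.12; balance after payment $3,402.84.
Month 5: interest $47.36; balance after payment $3,274.20.
Month 6: interest $45.57; balance after payment $3,143.76.

$3,143.76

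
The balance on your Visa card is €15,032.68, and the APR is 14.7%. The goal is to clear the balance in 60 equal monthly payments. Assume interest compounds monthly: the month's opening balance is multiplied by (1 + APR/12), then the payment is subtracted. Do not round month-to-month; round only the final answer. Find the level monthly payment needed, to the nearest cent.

Monthly rate r = 14.7%/12 = 1.225% = 0.01225.
Level-payment amortization: P = B₀·r / (1 − (1+r)^(−n)) = 15032.68·0.01225 / (1 − 1.01225^(−60)).
Denominator 1 − (1+r)^(−60) = 0.518348548.
P = 184.15 / 0.518348548 ≈ 355.26.

€355.26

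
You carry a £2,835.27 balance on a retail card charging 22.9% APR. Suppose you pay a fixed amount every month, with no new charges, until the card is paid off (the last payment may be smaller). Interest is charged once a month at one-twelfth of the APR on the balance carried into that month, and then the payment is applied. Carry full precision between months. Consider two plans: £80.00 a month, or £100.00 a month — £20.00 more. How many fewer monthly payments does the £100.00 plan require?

Monthly rate r = 22.9%/12 = 1.90833% = 0.0190833.
At £80.00/mo: n = ⌈−ln(1 − rB₀/P)/ln(1+r)⌉ = 60 payments (last £54.01); total interest = total paid − £2,835.27 = £1,938.74.
At £100.00/mo: 42 payments (last £20.25); total interest £1,284.98.
Payments saved = 60 − 42 = 18.

18 fewer payments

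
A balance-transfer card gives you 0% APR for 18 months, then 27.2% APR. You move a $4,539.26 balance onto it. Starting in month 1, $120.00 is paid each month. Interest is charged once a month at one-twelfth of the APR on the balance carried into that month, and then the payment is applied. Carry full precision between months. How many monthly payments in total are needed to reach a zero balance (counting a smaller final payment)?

Promo months 1–18 at r₀ = 0%/12 = 0; months 19+ at r₁ = 27.2%/12 = 0.0226667.
After month 18 (no interest yet): B = $4,539.26 − 18·$120.00 = $2,379.26.
Then at r₁ with $120.00/mo: n₂ = −ln(1 − r₁·B/P)/ln(1+r₁) ≈ 26.63 → 27 more payments.

45 months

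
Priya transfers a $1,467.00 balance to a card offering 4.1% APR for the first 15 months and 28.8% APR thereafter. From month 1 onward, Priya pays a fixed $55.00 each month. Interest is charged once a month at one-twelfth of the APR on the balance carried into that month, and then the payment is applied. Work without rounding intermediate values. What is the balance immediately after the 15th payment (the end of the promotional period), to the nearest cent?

Promo months 1–15 at r₀ = 4.1%/12 = 0.00341667; months 16+ at r₁ = 28.8%/12 = 0.024.
After month 15: iterate B ← B·(1+r₀) − $55.00 for 15 months → $698.98.

$698.98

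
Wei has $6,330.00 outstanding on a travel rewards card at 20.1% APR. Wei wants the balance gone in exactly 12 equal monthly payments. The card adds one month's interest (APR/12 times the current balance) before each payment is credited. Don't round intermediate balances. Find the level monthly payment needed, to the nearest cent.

Monthly rate r = 20.1%/12 = 1.675% = 0.01675.
Level-payment amortization: P = B₀·r / (1 − (1+r)^(−n)) = 6330.00·0.01675 / (1 − 1.01675^(−12)).
Denominator 1 − (1+r)^(−12) = 0.180724765.
P = 106.028 / 0.180724765 ≈ 586.68.

$586.68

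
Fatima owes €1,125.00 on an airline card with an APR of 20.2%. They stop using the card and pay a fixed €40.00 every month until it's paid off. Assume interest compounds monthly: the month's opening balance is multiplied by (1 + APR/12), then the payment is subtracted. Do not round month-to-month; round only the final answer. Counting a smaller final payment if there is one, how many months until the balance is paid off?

39 payments

Monthly rate r = 20.2%/12 = 1.68333% = 0.0168333.
Recurrence: B ← B·(1+r) − €40.00.
Month 1: interest €18.94; balance after payment €1,103.94.
Month 2: interest €18.58; balance after payment €1,082.52.
Closed form: n = −ln(1 − rB₀/P)/ln(1+r) = −ln(0.52656)/ln(1.01683) ≈ 38.422, so the balance reaches zero during payment 39.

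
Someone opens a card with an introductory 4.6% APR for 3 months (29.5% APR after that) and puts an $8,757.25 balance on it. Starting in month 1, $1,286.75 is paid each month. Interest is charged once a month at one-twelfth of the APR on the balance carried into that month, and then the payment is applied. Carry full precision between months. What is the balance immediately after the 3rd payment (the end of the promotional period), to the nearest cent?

$4,983.28

Promo months 1–3 at r₀ = 4.6%/12 = 0.00383333; months 4+ at r₁ = 29.5%/12 = 0.0245833.
After month 3: iterate B ← B·(1+r₀) − $1,286.75 for 3 months → $4,983.28.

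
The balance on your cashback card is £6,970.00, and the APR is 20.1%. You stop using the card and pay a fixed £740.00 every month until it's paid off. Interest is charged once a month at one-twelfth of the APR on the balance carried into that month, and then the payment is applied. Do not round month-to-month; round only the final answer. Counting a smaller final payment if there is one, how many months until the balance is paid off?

Monthly rate r = 20.1%/12 = 1.675% = 0.01675.
Recurrence: B ← B·(1+r) − £740.00.
Month 1: interest £116.75; balance after payment £6,346.75.
Month 2: interest £106.31; balance after payment £5,713.06.
Closed form: n = −ln(1 − rB₀/P)/ln(1+r) = −ln(0.84223)/ln(1.01675) ≈ 10.336, so the balance reaches zero during payment 11.

11 months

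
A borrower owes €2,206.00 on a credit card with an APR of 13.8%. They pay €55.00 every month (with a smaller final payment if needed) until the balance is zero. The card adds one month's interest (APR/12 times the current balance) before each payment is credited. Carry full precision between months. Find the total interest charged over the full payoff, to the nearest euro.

€769

Monthly rate r = 13.8%/12 = 1.15% = 0.0115.
Payoff takes n = ⌈−ln(1 − rB₀/P)/ln(1+r)⌉ = ⌈54.092⌉ = 55 payments; the last is €5.10.
Total paid = 54·€55.00 + €5.10 = €2,975.10.
Total interest = total paid − principal = €2,975.10 − €2,206.00 = €769.10.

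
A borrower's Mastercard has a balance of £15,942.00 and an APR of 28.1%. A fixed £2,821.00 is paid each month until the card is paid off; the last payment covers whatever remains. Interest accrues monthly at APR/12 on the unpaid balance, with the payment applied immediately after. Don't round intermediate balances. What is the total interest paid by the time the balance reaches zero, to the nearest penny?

Monthly rate r = 28.1%/12 = 2.34167% = 0.0234167.
Payoff takes n = ⌈−ln(1 − rB₀/P)/ln(1+r)⌉ = ⌈6.132⌉ = 7 payments; the last is £377.42.
Total paid = 6·£2,821.00 + £377.42 = £17,303.42.
Total interest = total paid − principal = £17,303.42 − £15,942.00 = £1,361.42.

£1,361.42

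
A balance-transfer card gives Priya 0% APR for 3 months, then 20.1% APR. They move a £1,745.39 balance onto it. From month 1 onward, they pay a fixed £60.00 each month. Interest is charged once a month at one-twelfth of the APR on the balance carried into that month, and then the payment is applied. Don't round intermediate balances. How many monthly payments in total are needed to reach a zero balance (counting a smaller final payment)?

38 payments

Promo months 1–3 at r₀ = 0%/12 = 0; months 4+ at r₁ = 20.1%/12 = 0.01675.
After month 3 (no interest yet): B = £1,745.39 − 3·£60.00 = £1,565.39.
Then at r₁ with £60.00/mo: n₂ = −ln(1 − r₁·B/P)/ln(1+r₁) ≈ 34.58 → 35 more payments.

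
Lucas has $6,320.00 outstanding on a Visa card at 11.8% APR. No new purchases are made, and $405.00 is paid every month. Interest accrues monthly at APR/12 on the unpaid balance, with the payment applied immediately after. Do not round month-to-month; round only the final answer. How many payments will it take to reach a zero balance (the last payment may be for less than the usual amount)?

Monthly rate r = 11.8%/12 = 0.983333% = 0.00983333.
Recurrence: B ← B·(1+r) − $405.00.
Month 1: interest $62.15; balance after payment $5,977.15.
Month 2: interest $58.78; balance after payment $5,630.92.
Closed form: n = −ln(1 − rB₀/P)/ln(1+r) = −ln(0.84655)/ln(1.00983) ≈ 17.024, so the balance reaches zero during payment 18.

18 months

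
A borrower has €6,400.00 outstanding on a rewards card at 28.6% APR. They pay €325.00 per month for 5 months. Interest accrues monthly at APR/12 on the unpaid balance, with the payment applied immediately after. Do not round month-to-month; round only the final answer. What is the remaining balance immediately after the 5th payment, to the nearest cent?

Monthly rate r = 28.6%/12 = 2.38333% = 0.0238333.
Each month: B ← B·(1+r) − €325.00.
Month 1: interest €152.53; balance after payment €6,227.53.
Month 2: interest €148.42; balance after payment €6,050.96.
Month 3: interest €144.21; balance after payment €5,870.17.
Month 4: interest €139.91; balance after payment €5,685.08.
Month 5: interest €135.49; balance after payment €5,495.57.

€5,495.57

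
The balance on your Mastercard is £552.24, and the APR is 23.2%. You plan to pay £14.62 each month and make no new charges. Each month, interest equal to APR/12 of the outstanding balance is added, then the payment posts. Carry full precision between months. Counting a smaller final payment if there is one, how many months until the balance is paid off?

69 months

Monthly rate r = 23.2%/12 = 1.93333% = 0.0193333.
Recurrence: B ← B·(1+r) − £14.62.
Month 1: interest £10.68; balance after payment £548.30.
Month 2: interest £10.60; balance after payment £544.28.
Closed form: n = −ln(1 − rB₀/P)/ln(1+r) = −ln(0.26972)/ln(1.01933) ≈ 68.430, so the balance reaches zero during payment 69.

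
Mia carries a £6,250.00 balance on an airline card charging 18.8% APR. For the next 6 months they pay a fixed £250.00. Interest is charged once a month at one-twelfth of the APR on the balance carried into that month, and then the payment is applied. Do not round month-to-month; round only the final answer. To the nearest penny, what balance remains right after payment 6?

Monthly rate r = 18.8%/12 = 1.56667% = 0.0156667.
Each month: B ← B·(1+r) − £250.00.
Month 1: interest £97.92; balance after payment £6,097.92.
Month 2: interest £95.53; balance after payment £5,943.45.
Month 3: interest £93.11; balance after payment £5,786.56.
Month 4: interest £90.66; balance after payment £5,627.22.
Month 5: interest £88.16; balance after payment £5,465.38.
Month 6: interest £85.62; balance after payment £5,301.01.

£5,301.01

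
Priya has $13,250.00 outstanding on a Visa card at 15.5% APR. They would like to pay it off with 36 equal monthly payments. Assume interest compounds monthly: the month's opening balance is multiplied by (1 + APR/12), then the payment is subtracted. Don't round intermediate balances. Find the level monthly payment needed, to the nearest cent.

Monthly rate r = 15.5%/12 = 1.29167% = 0.0129167.
Level-payment amortization: P = B₀·r / (1 − (1+r)^(−n)) = 13250.00·0.0129167 / (1 − 1.01292^(−36)).
Denominator 1 − (1+r)^(−36) = 0.369991827.
P = 171.146 / 0.369991827 ≈ 462.57.

$462.57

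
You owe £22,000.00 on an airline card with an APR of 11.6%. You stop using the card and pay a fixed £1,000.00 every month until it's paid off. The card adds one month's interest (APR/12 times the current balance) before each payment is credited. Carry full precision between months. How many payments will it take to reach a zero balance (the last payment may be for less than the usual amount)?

25 payments

Monthly rate r = 11.6%/12 = 0.966667% = 0.00966667.
Recurrence: B ← B·(1+r) − £1,000.00.
Month 1: interest £212.67; balance after payment £21,212.67.
Month 2: interest £205.06; balance after payment £20,417.72.
Closed form: n = −ln(1 − rB₀/P)/ln(1+r) = −ln(0.78733)/ln(1.00967) ≈ 24.854, so the balance reaches zero during payment 25.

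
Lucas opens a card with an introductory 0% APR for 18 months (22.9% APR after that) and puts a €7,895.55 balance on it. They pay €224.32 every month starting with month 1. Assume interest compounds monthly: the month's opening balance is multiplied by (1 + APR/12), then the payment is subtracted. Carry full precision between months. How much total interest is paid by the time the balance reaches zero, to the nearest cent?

Promo months 1–18 at r₀ = 0%/12 = 0; months 19+ at r₁ = 22.9%/12 = 0.0190833.
After month 18 (no interest yet): B = €7,895.55 − 18·€224.32 = €3,857.79.
Then at r₁ with €224.32/mo: n₂ = −ln(1 − r₁·B/P)/ln(1+r₁) ≈ 21.04 → 22 more payments.
Total paid = 39·€224.32 + €9.64 = €8,758.12; interest = €8,758.12 − €7,895.55 = €862.57.

€862.57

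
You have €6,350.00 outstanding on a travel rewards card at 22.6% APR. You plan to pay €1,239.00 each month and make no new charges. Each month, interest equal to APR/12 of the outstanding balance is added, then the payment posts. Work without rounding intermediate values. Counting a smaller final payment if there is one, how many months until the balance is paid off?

6 months

Monthly rate r = 22.6%/12 = 1.88333% = 0.0188333.
Recurrence: B ← B·(1+r) − €1,239.00.
Month 1: interest €119.59; balance after payment €5,230.59.
Month 2: interest €98.51; balance after payment €4,090.10.
Month 3: interest €77.03; balance after payment €2,928.13.
Month 4: interest €55.15; balance after payment €1,744.28.
Month 5: interest €32.85; balance after payment €538.13.
Month 6: interest €10.13; balance after payment €0.00.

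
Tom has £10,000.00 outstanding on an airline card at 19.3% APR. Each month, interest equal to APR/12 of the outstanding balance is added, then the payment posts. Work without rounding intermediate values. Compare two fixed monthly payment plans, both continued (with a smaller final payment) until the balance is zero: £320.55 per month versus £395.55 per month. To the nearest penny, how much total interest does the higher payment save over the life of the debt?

£1,057.26

Monthly rate r = 19.3%/12 = 1.60833% = 0.0160833.
At £320.55/mo: n = ⌈−ln(1 − rB₀/P)/ln(1+r)⌉ = 44 payments (last £212.65); total interest = total paid − £10,000.00 = £3,996.30.
At £395.55/mo: 33 payments (last £281.44); total interest £2,939.04.
Interest saved = £3,996.30 − £2,939.04 = £1,057.26.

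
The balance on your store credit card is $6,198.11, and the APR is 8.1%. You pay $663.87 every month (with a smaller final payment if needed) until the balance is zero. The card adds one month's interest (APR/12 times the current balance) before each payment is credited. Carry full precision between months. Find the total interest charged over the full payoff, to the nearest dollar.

Monthly rate r = 8.1%/12 = 0.675% = 0.00675.
Payoff takes n = ⌈−ln(1 − rB₀/P)/ln(1+r)⌉ = ⌈9.676⌉ = 10 payments; the last is $449.27.
Total paid = 9·$663.87 + $449.27 = $6,424.10.
Total interest = total paid − principal = $6,424.10 − $6,198.11 = $225.99.

$226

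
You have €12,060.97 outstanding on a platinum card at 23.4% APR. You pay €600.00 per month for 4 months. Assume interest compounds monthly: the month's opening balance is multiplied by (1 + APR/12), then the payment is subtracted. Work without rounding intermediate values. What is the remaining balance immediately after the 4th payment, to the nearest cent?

Monthly rate r = 23.4%/12 = 1.95% = 0.0195.
Each month: B ← B·(1+r) − €600.00.
Month 1: interest €235.19; balance after payment €11,696.16.
Month 2: interest €228.08; balance after payment €11,324.23.
Month 3: interest €220.82; balance after payment €10,945.06.
Month 4: interest €213.43; balance after payment €10,558.49.

€10,558.49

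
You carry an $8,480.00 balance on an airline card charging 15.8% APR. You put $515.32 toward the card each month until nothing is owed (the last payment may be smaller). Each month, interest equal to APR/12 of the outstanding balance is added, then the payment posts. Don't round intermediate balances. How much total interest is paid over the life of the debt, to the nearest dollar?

Monthly rate r = 15.8%/12 = 1.31667% = 0.0131667.
Payoff takes n = ⌈−ln(1 − rB₀/P)/ln(1+r)⌉ = ⌈18.669⌉ = 19 payments; the last is $345.27.
Total paid = 18·$515.32 + $345.27 = $9,621.03.
Total interest = total paid − principal = $9,621.03 − $8,480.00 = $1,141.03.

$1,141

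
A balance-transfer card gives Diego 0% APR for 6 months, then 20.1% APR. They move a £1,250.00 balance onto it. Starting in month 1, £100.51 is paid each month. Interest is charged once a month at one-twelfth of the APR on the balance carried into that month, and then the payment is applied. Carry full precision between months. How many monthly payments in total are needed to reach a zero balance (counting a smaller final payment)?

13 payments

Promo months 1–6 at r₀ = 0%/12 = 0; months 7+ at r₁ = 20.1%/12 = 0.01675.
After month 6 (no interest yet): B = £1,250.00 − 6·£100.51 = £646.94.
Then at r₁ with £100.51/mo: n₂ = −ln(1 − r₁·B/P)/ln(1+r₁) ≈ 6.87 → 7 more payments.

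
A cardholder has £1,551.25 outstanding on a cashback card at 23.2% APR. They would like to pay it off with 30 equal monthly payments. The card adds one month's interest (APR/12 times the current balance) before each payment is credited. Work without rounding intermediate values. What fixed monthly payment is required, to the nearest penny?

Monthly rate r = 23.2%/12 = 1.93333% = 0.0193333.
Level-payment amortization: P = B₀·r / (1 − (1+r)^(−n)) = 1551.25·0.0193333 / (1 − 1.01933^(−30)).
Denominator 1 − (1+r)^(−30) = 0.436993759.
P = 29.9908 / 0.436993759 ≈ 68.63.

£68.63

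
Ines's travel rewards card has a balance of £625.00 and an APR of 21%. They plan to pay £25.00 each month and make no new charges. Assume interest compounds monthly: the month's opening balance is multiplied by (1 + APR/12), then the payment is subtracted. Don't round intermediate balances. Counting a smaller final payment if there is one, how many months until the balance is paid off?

34 payments

Monthly rate r = 21%/12 = 1.75% = 0.0175.
Recurrence: B ← B·(1+r) − £25.00.
Month 1: interest £10.94; balance after payment £610.94.
Month 2: interest £10.69; balance after payment £596.63.
Closed form: n = −ln(1 − rB₀/P)/ln(1+r) = −ln(0.5625)/ln(1.0175) ≈ 33.165, so the balance reaches zero during payment 34.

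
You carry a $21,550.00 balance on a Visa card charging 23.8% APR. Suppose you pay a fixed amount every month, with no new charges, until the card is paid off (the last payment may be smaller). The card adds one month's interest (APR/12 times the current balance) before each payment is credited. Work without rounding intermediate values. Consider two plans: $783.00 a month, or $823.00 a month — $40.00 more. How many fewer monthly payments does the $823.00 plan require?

Monthly rate r = 23.8%/12 = 1.98333% = 0.0198333.
At $783.00/mo: n = ⌈−ln(1 − rB₀/P)/ln(1+r)⌉ = 41 payments (last $151.94); total interest = total paid − $21,550.00 = $9,921.94.
At $823.00/mo: 38 payments (last $249.90); total interest $9,150.90.
Payments saved = 41 − 38 = 3.

3 fewer payments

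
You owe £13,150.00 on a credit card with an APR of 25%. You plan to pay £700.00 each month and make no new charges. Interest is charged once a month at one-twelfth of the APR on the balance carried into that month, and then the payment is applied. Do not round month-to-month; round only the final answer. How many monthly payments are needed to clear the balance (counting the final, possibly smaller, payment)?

Monthly rate r = 25%/12 = 2.08333% = 0.0208333.
Recurrence: B ← B·(1+r) − £700.00.
Month 1: interest £273.96; balance after payment £12,723.96.
Month 2: interest £265.08; balance after payment £12,289.04.
Closed form: n = −ln(1 − rB₀/P)/ln(1+r) = −ln(0.60863)/ln(1.02083) ≈ 24.081, so the balance reaches zero during payment 25.

25 payments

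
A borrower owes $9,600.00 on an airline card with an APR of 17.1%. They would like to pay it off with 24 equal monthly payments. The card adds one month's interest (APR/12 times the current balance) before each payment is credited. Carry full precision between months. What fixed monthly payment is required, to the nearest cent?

Monthly rate r = 17.1%/12 = 1.425% = 0.01425.
Level-payment amortization: P = B₀·r / (1 − (1+r)^(−n)) = 9600.00·0.01425 / (1 − 1.01425^(−24)).
Denominator 1 − (1+r)^(−24) = 0.287935053.
P = 136.8 / 0.287935053 ≈ 475.11.

$475.11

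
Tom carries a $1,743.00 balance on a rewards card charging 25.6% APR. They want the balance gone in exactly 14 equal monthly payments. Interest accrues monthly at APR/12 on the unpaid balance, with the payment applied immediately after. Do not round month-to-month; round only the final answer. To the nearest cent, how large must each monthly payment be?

$145.33

Monthly rate r = 25.6%/12 = 2.13333% = 0.0213333.
Level-payment amortization: P = B₀·r / (1 − (1+r)^(−n)) = 1743.00·0.0213333 / (1 − 1.02133^(−14)).
Denominator 1 − (1+r)^(−14) = 0.25585955.
P = 37.184 / 0.25585955 ≈ 145.33.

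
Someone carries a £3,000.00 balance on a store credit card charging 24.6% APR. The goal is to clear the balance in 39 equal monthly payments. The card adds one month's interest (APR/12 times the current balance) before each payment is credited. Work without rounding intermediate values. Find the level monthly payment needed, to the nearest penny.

£112.47

Monthly rate r = 24.6%/12 = 2.05% = 0.0205.
Level-payment amortization: P = B₀·r / (1 − (1+r)^(−n)) = 3000.00·0.0205 / (1 − 1.0205^(−39)).
Denominator 1 − (1+r)^(−39) = 0.546797135.
P = 61.5 / 0.546797135 ≈ 112.47.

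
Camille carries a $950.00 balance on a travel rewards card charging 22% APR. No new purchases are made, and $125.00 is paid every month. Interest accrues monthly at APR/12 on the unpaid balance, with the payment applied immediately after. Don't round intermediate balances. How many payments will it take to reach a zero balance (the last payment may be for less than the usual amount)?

9 payments

Monthly rate r = 22%/12 = 1.83333% = 0.0183333.
Recurrence: B ← B·(1+r) − $125.00.
Month 1: interest $17.42; balance after payment $842.42.
Month 2: interest $15.44; balance after payment $732.86.
Closed form: n = −ln(1 − rB₀/P)/ln(1+r) = −ln(0.86067)/ln(1.01833) ≈ 8.259, so the balance reaches zero during payment 9.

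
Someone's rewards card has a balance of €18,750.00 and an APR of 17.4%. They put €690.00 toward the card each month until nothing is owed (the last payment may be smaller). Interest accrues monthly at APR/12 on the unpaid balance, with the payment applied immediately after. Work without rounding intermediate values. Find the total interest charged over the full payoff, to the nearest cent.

€5,259.67

Monthly rate r = 17.4%/12 = 1.45% = 0.0145.
Payoff takes n = ⌈−ln(1 − rB₀/P)/ln(1+r)⌉ = ⌈34.795⌉ = 35 payments; the last is €549.67.
Total paid = 34·€690.00 + €549.67 = €24,009.67.
Total interest = total paid − principal = €24,009.67 − €18,750.00 = €5,259.67.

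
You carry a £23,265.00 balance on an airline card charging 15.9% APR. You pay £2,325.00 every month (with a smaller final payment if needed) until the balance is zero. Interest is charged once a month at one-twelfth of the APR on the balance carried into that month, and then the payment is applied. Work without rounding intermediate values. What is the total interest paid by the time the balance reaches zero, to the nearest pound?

£1,861

Monthly rate r = 15.9%/12 = 1.325% = 0.01325.
Payoff takes n = ⌈−ln(1 − rB₀/P)/ln(1+r)⌉ = ⌈10.806⌉ = 11 payments; the last is £1,876.18.
Total paid = 10·£2,325.00 + £1,876.18 = £25,126.18.
Total interest = total paid − principal = £25,126.18 − £23,265.00 = £1,861.18.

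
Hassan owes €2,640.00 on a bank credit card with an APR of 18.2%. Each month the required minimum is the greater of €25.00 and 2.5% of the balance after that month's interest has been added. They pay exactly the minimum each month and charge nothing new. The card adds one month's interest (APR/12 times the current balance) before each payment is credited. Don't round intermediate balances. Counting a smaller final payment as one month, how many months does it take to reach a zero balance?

Monthly rate r = 18.2%/12 = 1.51667% = 0.0151667.
While 2.5% of the post-interest balance exceeds €25.00, each month B ← (B·(1+r))·(1 − 0.025), i.e. B shrinks by the factor (1+r)·0.975 = 0.98979.
This holds for months 1–97. Entering month 98 the balance is €975.38; 2.5% of the post-interest balance is now below €25.00, so the flat €25.00 minimum applies from here.
From month 98 a fixed €25.00 at rate r clears €975.38 in 60 more payments. Total: 97 + 60 = 157 months.

157 months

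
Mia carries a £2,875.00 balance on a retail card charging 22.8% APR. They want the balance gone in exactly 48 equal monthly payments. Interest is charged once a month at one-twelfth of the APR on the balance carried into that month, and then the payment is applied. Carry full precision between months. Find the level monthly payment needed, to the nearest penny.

£91.83

Monthly rate r = 22.8%/12 = 1.9% = 0.019.
Level-payment amortization: P = B₀·r / (1 − (1+r)^(−n)) = 2875.00·0.019 / (1 − 1.019^(−48)).
Denominator 1 − (1+r)^(−48) = 0.59482824.
P = 54.625 / 0.59482824 ≈ 91.83.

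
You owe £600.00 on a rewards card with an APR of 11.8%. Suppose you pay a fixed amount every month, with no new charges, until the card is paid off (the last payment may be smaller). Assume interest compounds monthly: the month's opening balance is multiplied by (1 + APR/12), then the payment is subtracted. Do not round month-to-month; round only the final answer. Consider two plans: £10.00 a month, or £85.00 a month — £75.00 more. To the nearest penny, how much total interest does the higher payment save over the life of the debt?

£286.18

Monthly rate r = 11.8%/12 = 0.983333% = 0.00983333.
At £10.00/mo: n = ⌈−ln(1 − rB₀/P)/ln(1+r)⌉ = 92 payments (last £1.17); total interest = total paid − £600.00 = £311.17.
At £85.00/mo: 8 payments (last £29.99); total interest £24.99.
Interest saved = £311.17 − £24.99 = £286.18.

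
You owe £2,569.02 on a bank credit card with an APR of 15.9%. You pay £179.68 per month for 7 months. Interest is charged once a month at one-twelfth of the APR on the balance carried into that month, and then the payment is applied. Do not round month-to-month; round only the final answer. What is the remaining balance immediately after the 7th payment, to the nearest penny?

Monthly rate r = 15.9%/12 = 1.325% = 0.01325.
Each month: B ← B·(1+r) − £179.68.
Month 1: interest £34.04; balance after payment £2,423.38.
Month 2: interest £32.11; balance after payment £2,275.81.
Month 3: interest £30.15; balance after payment £2,126.28.
Month 4: interest £28.17; balance after payment £1,974.78.
Month 5: interest £26.17; balance after payment £1,821.26.
Month 6: interest £24.13; balance after payment £1,665.71.
Month 7: interest £22.07; balance after payment £1,508.11.

£1,508.11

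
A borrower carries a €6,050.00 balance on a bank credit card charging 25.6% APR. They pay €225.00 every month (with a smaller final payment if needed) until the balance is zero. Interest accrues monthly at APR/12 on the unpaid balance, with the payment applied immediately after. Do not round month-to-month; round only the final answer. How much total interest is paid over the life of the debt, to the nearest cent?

€3,036.78

Monthly rate r = 25.6%/12 = 2.13333% = 0.0213333.
Payoff takes n = ⌈−ln(1 − rB₀/P)/ln(1+r)⌉ = ⌈40.383⌉ = 41 payments; the last is €86.78.
Total paid = 40·€225.00 + €86.78 = €9,086.78.
Total interest = total paid − principal = €9,086.78 − €6,050.00 = €3,036.78.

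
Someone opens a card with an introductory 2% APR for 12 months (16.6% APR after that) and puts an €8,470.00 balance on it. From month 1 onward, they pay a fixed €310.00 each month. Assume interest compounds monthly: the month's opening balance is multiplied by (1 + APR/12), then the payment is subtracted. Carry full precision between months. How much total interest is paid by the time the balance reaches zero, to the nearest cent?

€800.52

Promo months 1–12 at r₀ = 2%/12 = 0.00166667; months 13+ at r₁ = 16.6%/12 = 0.0138333.
After month 12: iterate B ← B·(1+r₀) − €310.00 for 12 months → €4,886.67.
Then at r₁ with €310.00/mo: n₂ = −ln(1 − r₁·B/P)/ln(1+r₁) ≈ 17.90 → 18 more payments.
Total paid = 29·€310.00 + €280.52 = €9,270.52; interest = €9,270.52 − €8,470.00 = €800.52.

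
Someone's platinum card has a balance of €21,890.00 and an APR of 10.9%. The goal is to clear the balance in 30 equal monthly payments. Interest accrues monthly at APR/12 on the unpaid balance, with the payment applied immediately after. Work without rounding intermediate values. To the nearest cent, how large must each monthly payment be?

Monthly rate r = 10.9%/12 = 0.908333% = 0.00908333.
Level-payment amortization: P = B₀·r / (1 − (1+r)^(−n)) = 21890.00·0.00908333 / (1 − 1.00908^(−30)).
Denominator 1 − (1+r)^(−30) = 0.23758926.
P = 198.834 / 0.23758926 ≈ 836.88.

€836.88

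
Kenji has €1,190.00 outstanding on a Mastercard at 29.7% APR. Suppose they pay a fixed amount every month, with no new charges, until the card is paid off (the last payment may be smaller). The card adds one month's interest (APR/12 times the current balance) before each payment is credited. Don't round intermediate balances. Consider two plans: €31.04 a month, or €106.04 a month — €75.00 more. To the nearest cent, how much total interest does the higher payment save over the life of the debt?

Monthly rate r = 29.7%/12 = 2.475% = 0.02475.
At €31.04/mo: n = ⌈−ln(1 − rB₀/P)/ln(1+r)⌉ = 122 payments (last €18.91); total interest = total paid − €1,190.00 = €2,584.75.
At €106.04/mo: 14 payments (last €33.02); total interest €221.54.
Interest saved = €2,584.75 − €221.54 = €2,363.21.

€2,363.21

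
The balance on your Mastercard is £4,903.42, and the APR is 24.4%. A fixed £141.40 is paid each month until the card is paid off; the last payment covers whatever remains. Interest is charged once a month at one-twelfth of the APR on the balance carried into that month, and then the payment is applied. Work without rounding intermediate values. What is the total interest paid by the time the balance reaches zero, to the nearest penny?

Monthly rate r = 24.4%/12 = 2.03333% = 0.0203333.
Payoff takes n = ⌈−ln(1 − rB₀/P)/ln(1+r)⌉ = ⌈60.666⌉ = 61 payments; the last is £94.43.
Total paid = 60·£141.40 + £94.43 = £8,578.43.
Total interest = total paid − principal = £8,578.43 − £4,903.42 = £3,675.01.

£3,675.01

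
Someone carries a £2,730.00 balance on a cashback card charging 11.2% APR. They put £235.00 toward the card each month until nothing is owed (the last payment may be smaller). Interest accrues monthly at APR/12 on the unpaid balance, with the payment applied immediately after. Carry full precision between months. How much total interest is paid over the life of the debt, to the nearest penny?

Monthly rate r = 11.2%/12 = 0.933333% = 0.00933333.
Payoff takes n = ⌈−ln(1 − rB₀/P)/ln(1+r)⌉ = ⌈12.354⌉ = 13 payments; the last is £83.37.
Total paid = 12·£235.00 + £83.37 = £2,903.37.
Total interest = total paid − principal = £2,903.37 − £2,730.00 = £173.37.

£173.37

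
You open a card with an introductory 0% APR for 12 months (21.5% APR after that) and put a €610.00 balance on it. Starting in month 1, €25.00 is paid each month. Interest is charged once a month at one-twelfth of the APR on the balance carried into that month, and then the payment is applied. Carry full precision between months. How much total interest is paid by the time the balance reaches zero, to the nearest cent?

Promo months 1–12 at r₀ = 0%/12 = 0; months 13+ at r₁ = 21.5%/12 = 0.0179167.
After month 12 (no interest yet): B = €610.00 − 12·€25.00 = €310.00.
Then at r₁ with €25.00/mo: n₂ = −ln(1 − r₁·B/P)/ln(1+r₁) ≈ 14.15 → 15 more payments.
Total paid = 26·€25.00 + €3.73 = €653.73; interest = €653.73 − €610.00 = €43.73.

€43.73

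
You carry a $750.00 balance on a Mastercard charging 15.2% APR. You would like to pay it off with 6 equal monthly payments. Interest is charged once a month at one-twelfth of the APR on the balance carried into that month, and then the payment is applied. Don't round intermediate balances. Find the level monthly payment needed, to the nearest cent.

$130.60

Monthly rate r = 15.2%/12 = 1.26667% = 0.0126667.
Level-payment amortization: P = B₀·r / (1 − (1+r)^(−n)) = 750.00·0.0126667 / (1 − 1.01267^(−6)).
Denominator 1 − (1+r)^(−6) = 0.072741312.
P = 9.5 / 0.072741312 ≈ 130.60.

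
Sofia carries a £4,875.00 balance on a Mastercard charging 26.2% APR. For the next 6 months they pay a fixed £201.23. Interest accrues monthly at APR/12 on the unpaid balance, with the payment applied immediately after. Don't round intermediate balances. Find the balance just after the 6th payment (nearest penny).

Monthly rate r = 26.2%/12 = 2.18333% = 0.0218333.
Each month: B ← B·(1+r) − £201.23.
Month 1: interest £106.44; balance after payment £4,780.21.
Month 2: interest £104.37; balance after payment £4,683.35.
Month 3: interest £102.25; balance after payment £4,584.37.
Month 4: interest £100.09; balance after payment £4,483.23.
Month 5: interest £97.88; balance after payment £4,379.88.
Month 6: interest £95.63; balance after payment £4,274.28.

£4,274.28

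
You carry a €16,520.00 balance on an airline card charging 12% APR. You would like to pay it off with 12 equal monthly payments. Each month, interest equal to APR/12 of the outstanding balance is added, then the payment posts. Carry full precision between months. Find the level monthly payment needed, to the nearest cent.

€1,467.78

Monthly rate r = 12%/12 = 1% = 0.01.
Level-payment amortization: P = B₀·r / (1 − (1+r)^(−n)) = 16520.00·0.01 / (1 − 1.01^(−12)).
Denominator 1 − (1+r)^(−12) = 0.112550775.
P = 165.2 / 0.112550775 ≈ 1467.78.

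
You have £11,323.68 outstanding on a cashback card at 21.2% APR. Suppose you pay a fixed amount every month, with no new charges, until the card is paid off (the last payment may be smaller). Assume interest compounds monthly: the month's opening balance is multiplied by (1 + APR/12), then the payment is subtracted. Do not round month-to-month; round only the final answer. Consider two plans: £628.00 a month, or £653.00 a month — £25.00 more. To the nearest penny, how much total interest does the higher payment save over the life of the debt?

Monthly rate r = 21.2%/12 = 1.76667% = 0.0176667.
At £628.00/mo: n = ⌈−ln(1 − rB₀/P)/ln(1+r)⌉ = 22 payments (last £566.25); total interest = total paid − £11,323.68 = £2,430.57.
At £653.00/mo: 21 payments (last £580.42); total interest £2,316.74.
Interest saved = £2,430.57 − £2,316.74 = £113.83.

£113.83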